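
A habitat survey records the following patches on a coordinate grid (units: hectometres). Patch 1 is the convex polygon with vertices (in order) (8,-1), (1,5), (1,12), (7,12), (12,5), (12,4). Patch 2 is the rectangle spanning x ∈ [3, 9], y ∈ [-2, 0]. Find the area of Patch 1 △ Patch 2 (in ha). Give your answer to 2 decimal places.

|Patch 1| = 94.5, |Patch 2| = 12, |Patch 1∩Patch 2| = 0.9833.
|Patch 1 △ Patch 2| = |Patch 1| + |Patch 2| − 2·|Patch 1∩Patch 2| = 94.5 + 12 − 1.9667 = 104.53.

104.53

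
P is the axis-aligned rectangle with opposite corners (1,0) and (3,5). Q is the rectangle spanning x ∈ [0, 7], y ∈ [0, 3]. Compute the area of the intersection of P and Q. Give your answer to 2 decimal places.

6.00

|P∩Q|: x∈[1,3], y∈[0,3] → 2·3 = 6.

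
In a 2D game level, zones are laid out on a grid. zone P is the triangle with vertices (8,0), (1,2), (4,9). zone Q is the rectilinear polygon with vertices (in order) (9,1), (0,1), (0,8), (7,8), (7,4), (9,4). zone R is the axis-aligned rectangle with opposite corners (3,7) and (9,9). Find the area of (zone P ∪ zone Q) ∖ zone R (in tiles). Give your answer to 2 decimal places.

|zone P ∪ zone Q| = 56.9643.
|(zone P ∪ zone Q) ∩ zone R| = 4.4365.
|(zone P ∪ zone Q) ∖ zone R| = 56.9643 − 4.4365 = 52.53.

52.53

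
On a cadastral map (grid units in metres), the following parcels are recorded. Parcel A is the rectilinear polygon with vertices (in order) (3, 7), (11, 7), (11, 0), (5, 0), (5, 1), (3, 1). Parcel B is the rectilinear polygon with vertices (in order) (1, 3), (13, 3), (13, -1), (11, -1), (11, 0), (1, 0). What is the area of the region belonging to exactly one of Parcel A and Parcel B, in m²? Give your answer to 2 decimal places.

48.00

|Parcel A| = 54, |Parcel B| = 38, |Parcel A∩Parcel B| = 22.
|Parcel A △ Parcel B| = |Parcel A| + |Parcel B| − 2·|Parcel A∩Parcel B| = 54 + 38 − 44 = 48.00.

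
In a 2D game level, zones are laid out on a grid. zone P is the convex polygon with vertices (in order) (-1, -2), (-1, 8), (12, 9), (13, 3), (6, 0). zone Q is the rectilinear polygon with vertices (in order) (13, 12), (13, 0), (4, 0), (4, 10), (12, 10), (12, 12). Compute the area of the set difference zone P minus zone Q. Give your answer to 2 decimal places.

|zone P| = 113, |zone P∩zone Q| = 65.0385.
|zone P ∖ zone Q| = |zone P| − |zone P∩zone Q| = 113 − 65.0385 = 47.96.

47.96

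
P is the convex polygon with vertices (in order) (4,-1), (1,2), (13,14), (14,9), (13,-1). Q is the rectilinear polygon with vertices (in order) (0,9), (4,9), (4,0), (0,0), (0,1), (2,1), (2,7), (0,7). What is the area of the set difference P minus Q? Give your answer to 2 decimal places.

103.50

|P| = 111, |P∩Q| = 7.5.
|P ∖ Q| = |P| − |P∩Q| = 111 − 7.5 = 103.50.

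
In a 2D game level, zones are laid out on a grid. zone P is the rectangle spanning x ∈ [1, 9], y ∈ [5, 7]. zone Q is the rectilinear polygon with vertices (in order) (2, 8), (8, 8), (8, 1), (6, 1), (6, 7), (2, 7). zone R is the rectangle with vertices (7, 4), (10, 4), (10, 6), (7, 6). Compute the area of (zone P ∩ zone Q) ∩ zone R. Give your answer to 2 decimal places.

1.00

The region (zone P ∩ zone Q) ∩ zone R is the polygon with vertices (8,5), (7,5), (7,6), (8,6).
By the shoelace formula its area is 1.00.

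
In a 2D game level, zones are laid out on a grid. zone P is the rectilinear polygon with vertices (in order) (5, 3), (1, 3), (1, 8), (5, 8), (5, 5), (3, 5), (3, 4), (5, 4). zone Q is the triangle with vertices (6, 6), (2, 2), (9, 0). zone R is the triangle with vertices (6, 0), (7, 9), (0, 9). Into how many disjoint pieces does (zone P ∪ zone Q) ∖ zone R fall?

2

(zone P ∪ zone Q) ∖ zone R splits into 2 disjoint pieces (area 9.7549, area 6.1175).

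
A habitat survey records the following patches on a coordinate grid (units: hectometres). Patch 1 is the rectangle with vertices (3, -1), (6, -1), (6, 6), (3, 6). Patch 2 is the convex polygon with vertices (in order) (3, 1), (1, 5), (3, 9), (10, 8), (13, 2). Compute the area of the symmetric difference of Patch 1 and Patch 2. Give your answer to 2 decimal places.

59.40

|Patch 1| = 21, |Patch 2| = 67.5, |Patch 1∩Patch 2| = 14.55.
|Patch 1 △ Patch 2| = |Patch 1| + |Patch 2| − 2·|Patch 1∩Patch 2| = 21 + 67.5 − 29.1 = 59.40.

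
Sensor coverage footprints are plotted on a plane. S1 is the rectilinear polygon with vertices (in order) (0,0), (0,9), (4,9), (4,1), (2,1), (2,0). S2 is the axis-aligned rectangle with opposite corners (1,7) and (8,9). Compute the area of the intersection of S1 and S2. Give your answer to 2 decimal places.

The intersection is the polygon with vertices (4,9), (4,7), (1,7), (1,9).
By the shoelace formula its area is 6.00.

6.00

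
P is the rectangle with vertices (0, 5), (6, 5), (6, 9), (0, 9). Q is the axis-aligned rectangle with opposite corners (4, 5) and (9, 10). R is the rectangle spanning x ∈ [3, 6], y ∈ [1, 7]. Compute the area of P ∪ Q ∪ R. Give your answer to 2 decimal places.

By inclusion–exclusion:
Individual areas: |P| = 24, |Q| = 25, |R| = 18.
|P∩Q|: x∈[4,6], y∈[5,9] → 2·4 = 8.
|P∩R|: x∈[3,6], y∈[5,7] → 3·2 = 6.
|Q∩R|: x∈[4,6], y∈[5,7] → 2·2 = 4.
|P∩Q∩R| = 4.
|P ∪ Q ∪ R| = 67 − 18 + 4 = 53.00.

53.00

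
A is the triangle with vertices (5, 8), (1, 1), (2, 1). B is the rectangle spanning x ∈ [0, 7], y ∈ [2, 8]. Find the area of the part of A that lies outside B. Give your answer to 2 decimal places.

0.93

|A| = 3.5, |A∩B| = 2.5714.
|A ∖ B| = |A| − |A∩B| = 3.5 − 2.5714 = 0.93.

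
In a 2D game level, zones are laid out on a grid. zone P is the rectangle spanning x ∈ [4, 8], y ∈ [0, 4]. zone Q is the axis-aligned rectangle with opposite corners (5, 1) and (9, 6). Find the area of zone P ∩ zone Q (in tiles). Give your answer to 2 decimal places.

|zone P∩zone Q|: x∈[5,8], y∈[1,4] → 3·3 = 9.

9.00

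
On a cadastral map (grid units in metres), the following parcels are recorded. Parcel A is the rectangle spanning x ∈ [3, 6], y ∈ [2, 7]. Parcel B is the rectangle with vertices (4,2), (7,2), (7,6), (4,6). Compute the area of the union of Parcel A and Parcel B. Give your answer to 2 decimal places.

19.00

By inclusion–exclusion:
Individual areas: |Parcel A| = 15, |Parcel B| = 12.
|Parcel A∩Parcel B|: x∈[4,6], y∈[2,6] → 2·4 = 8.
|Parcel A ∪ Parcel B| = 27 − 8 = 19.00.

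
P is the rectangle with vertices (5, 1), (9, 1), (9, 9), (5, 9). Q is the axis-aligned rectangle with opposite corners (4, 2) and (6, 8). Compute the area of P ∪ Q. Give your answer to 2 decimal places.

By inclusion–exclusion:
Individual areas: |P| = 32, |Q| = 12.
|P∩Q|: x∈[5,6], y∈[2,8] → 1·6 = 6.
|P ∪ Q| = 44 − 6 = 38.00.

38.00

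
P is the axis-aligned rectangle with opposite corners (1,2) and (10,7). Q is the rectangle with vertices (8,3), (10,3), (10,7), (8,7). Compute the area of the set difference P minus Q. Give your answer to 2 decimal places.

|P∩Q|: x∈[8,10], y∈[3,7] → 2·4 = 8.
|P| = 45.
|P ∖ Q| = |P| − |P∩Q| = 45 − 8 = 37.00.

37.00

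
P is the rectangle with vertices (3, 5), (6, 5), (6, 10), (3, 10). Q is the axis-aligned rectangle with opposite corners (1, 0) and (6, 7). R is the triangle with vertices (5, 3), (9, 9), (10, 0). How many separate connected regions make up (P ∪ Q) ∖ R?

(P ∪ Q) ∖ R is a single connected region.

1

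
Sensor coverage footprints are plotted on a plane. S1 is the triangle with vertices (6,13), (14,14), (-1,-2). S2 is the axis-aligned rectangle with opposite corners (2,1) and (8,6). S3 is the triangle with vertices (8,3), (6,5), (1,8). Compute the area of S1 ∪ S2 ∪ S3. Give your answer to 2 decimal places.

76.51

By inclusion–exclusion:
Individual areas: |S1| = 56.5, |S2| = 30, |S3| = 2.
|S1∩S2| = 10.2238.
|S1∩S3| = 0.9533.
|S2∩S3| = 1.4667.
|S1∩S2∩S3| = 0.658.
|S1 ∪ S2 ∪ S3| = 88.5 − 12.6437 + 0.658 = 76.51.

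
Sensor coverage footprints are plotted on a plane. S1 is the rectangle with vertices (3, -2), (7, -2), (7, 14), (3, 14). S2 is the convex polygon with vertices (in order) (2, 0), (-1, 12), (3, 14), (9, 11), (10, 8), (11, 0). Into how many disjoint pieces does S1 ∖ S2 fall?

S1 ∖ S2 splits into 2 disjoint pieces (area 8, area 4).

2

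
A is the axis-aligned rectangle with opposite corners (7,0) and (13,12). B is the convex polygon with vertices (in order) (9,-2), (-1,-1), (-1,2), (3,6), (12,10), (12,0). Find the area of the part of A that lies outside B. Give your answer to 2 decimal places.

27.56

|A| = 72, |A∩B| = 44.4444.
|A ∖ B| = |A| − |A∩B| = 72 − 44.4444 = 27.56.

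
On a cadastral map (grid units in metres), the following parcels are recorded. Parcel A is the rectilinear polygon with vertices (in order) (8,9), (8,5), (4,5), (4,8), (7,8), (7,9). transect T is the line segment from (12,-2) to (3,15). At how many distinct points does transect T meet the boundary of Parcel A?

2

The segment meets the boundary at (6.706,8), (8,5.556).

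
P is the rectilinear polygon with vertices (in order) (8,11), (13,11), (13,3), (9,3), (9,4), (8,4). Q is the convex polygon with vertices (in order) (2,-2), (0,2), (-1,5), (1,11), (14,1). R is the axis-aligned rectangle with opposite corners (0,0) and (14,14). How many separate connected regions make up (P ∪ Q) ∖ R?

2

(P ∪ Q) ∖ R splits into 2 disjoint pieces (area 9, area 3).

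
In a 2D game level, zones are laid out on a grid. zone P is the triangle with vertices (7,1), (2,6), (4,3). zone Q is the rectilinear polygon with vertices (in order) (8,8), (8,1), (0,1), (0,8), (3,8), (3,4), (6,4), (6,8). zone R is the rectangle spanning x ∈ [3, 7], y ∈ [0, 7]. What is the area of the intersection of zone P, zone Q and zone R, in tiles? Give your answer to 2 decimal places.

1.83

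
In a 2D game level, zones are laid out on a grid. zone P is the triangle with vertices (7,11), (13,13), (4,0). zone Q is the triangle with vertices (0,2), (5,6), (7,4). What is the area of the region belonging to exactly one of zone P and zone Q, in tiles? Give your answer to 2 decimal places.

35.06

|zone P| = 30, |zone Q| = 9, |zone P∩zone Q| = 1.9713.
|zone P △ zone Q| = |zone P| + |zone Q| − 2·|zone P∩zone Q| = 30 + 9 − 3.9425 = 35.06.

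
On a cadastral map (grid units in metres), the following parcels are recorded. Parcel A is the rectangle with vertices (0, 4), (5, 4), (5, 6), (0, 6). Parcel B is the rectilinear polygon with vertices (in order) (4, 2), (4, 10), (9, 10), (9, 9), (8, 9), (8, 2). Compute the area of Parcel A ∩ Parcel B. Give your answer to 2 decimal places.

2.00

The intersection is the polygon with vertices (5,6), (5,4), (4,4), (4,6).
By the shoelace formula its area is 2.00.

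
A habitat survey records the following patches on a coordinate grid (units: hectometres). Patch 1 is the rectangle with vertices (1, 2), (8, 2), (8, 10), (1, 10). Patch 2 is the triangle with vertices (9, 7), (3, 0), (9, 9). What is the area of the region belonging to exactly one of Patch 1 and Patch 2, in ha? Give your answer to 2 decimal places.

54.43

|Patch 1| = 56, |Patch 2| = 6, |Patch 1∩Patch 2| = 3.7857.
|Patch 1 △ Patch 2| = |Patch 1| + |Patch 2| − 2·|Patch 1∩Patch 2| = 56 + 6 − 7.5714 = 54.43.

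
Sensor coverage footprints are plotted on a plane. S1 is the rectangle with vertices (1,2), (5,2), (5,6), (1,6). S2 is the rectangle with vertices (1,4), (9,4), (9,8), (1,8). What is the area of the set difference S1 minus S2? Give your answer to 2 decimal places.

|S1∩S2|: x∈[1,5], y∈[4,6] → 4·2 = 8.
|S1| = 16.
|S1 ∖ S2| = |S1| − |S1∩S2| = 16 − 8 = 8.00.

8.00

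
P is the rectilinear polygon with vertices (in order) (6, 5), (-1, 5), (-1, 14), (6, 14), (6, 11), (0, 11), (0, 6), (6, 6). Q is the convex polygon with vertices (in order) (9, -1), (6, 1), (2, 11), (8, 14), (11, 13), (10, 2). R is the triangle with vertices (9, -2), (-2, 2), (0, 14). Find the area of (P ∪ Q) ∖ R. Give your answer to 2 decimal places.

91.75

|P ∪ Q| = 110.7.
|(P ∪ Q) ∩ R| = 18.9505.
|(P ∪ Q) ∖ R| = 110.7 − 18.9505 = 91.75.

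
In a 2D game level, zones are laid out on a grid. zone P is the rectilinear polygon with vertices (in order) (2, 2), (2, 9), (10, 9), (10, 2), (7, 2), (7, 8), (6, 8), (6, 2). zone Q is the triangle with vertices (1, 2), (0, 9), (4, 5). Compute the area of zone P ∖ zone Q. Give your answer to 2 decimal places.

46.00

|zone P| = 50, |zone P∩zone Q| = 4.
|zone P ∖ zone Q| = |zone P| − |zone P∩zone Q| = 50 − 4 = 46.00.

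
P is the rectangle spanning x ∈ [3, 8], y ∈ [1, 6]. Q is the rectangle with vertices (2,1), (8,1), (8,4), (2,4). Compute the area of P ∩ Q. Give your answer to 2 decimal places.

|P∩Q|: x∈[3,8], y∈[1,4] → 5·3 = 15.

15.00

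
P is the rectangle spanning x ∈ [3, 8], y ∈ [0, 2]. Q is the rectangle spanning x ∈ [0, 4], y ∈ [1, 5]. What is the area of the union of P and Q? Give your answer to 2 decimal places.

By inclusion–exclusion:
Individual areas: |P| = 10, |Q| = 16.
|P∩Q|: x∈[3,4], y∈[1,2] → 1·1 = 1.
|P ∪ Q| = 26 − 1 = 25.00.

25.00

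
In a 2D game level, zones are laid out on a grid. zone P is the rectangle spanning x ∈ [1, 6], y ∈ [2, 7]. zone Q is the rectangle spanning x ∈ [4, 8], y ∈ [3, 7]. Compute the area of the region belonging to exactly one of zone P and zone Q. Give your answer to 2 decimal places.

|zone P∩zone Q|: x∈[4,6], y∈[3,7] → 2·4 = 8.
|zone P △ zone Q| = |zone P| + |zone Q| − 2·|zone P∩zone Q| = 25 + 16 − 16 = 25.00.

25.00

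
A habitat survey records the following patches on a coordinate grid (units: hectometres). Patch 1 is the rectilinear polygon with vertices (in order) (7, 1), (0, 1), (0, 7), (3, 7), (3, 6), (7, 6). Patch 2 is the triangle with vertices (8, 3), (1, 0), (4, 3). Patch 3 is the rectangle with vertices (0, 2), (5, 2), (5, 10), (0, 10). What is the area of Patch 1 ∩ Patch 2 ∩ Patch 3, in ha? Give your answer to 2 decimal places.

The intersection is the polygon with vertices (4,3), (5,3), (5,2), (3,2).
By the shoelace formula its area is 1.50.

1.50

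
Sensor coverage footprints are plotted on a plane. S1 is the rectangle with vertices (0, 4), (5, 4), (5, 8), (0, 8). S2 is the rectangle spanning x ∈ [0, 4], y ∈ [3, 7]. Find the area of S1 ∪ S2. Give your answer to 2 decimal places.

24.00

By inclusion–exclusion:
Individual areas: |S1| = 20, |S2| = 16.
|S1∩S2|: x∈[0,4], y∈[4,7] → 4·3 = 12.
|S1 ∪ S2| = 36 − 12 = 24.00.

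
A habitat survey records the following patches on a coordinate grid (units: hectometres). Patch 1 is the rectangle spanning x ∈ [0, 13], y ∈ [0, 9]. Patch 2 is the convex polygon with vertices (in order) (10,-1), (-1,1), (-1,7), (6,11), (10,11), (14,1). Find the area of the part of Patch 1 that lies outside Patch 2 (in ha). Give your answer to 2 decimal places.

|Patch 1| = 117, |Patch 1∩Patch 2| = 107.0734.
|Patch 1 ∖ Patch 2| = |Patch 1| − |Patch 1∩Patch 2| = 117 − 107.0734 = 9.93.

9.93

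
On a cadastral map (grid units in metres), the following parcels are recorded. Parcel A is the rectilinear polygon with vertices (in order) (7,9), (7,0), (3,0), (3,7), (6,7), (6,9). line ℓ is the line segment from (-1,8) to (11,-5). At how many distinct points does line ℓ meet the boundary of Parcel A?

The segment meets the boundary at (6.385,0), (3,3.667).

2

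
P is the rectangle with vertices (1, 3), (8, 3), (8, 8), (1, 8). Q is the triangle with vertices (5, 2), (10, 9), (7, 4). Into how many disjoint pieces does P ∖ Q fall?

P ∖ Q splits into 2 disjoint pieces (area 2.3333, area 31.3429).

2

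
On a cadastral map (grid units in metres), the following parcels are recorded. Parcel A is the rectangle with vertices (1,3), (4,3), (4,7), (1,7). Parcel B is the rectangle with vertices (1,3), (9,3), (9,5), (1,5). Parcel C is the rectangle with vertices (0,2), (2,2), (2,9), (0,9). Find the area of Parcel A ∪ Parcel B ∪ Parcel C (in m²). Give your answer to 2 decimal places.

By inclusion–exclusion:
Individual areas: |Parcel A| = 12, |Parcel B| = 16, |Parcel C| = 14.
|Parcel A∩Parcel B|: x∈[1,4], y∈[3,5] → 3·2 = 6.
|Parcel A∩Parcel C|: x∈[1,2], y∈[3,7] → 1·4 = 4.
|Parcel B∩Parcel C|: x∈[1,2], y∈[3,5] → 1·2 = 2.
|Parcel A∩Parcel B∩Parcel C| = 2.
|Parcel A ∪ Parcel B ∪ Parcel C| = 42 − 12 + 2 = 32.00.

32.00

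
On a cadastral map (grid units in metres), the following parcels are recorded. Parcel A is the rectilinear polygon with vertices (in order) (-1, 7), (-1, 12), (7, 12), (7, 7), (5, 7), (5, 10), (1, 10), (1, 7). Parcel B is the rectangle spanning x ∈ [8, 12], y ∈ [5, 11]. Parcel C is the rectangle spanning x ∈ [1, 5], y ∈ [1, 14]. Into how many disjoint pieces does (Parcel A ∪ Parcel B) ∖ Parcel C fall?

3

(Parcel A ∪ Parcel B) ∖ Parcel C splits into 3 disjoint pieces (area 10, area 10, area 24).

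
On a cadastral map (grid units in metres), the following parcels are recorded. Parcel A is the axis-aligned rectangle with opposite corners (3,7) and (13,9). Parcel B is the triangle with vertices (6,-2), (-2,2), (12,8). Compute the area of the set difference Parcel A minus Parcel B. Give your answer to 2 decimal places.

|Parcel A| = 20, |Parcel A∩Parcel B| = 0.8667.
|Parcel A ∖ Parcel B| = |Parcel A| − |Parcel A∩Parcel B| = 20 − 0.8667 = 19.13.

19.13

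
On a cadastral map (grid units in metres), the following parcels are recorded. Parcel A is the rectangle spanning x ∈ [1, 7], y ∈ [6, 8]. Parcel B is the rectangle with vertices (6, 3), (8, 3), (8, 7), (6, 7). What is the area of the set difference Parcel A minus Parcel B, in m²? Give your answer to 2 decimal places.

|Parcel A∩Parcel B|: x∈[6,7], y∈[6,7] → 1·1 = 1.
|Parcel A| = 12.
|Parcel A ∖ Parcel B| = |Parcel A| − |Parcel A∩Parcel B| = 12 − 1 = 11.00.

11.00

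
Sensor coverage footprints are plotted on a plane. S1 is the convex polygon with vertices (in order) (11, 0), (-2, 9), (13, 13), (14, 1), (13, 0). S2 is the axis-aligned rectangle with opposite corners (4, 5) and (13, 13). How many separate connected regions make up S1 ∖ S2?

1

S1 ∖ S2 is a single connected region.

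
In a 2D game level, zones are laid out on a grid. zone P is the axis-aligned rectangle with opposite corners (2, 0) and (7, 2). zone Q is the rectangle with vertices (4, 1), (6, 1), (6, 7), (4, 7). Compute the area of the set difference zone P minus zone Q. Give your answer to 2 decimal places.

8.00

|zone P∩zone Q|: x∈[4,6], y∈[1,2] → 2·1 = 2.
|zone P| = 10.
|zone P ∖ zone Q| = |zone P| − |zone P∩zone Q| = 10 − 2 = 8.00.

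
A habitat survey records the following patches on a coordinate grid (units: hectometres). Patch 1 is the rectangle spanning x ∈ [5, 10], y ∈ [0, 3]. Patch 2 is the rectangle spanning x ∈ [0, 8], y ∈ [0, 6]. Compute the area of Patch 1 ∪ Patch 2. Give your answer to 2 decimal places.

54.00

By inclusion–exclusion:
Individual areas: |Patch 1| = 15, |Patch 2| = 48.
|Patch 1∩Patch 2|: x∈[5,8], y∈[0,3] → 3·3 = 9.
|Patch 1 ∪ Patch 2| = 63 − 9 = 54.00.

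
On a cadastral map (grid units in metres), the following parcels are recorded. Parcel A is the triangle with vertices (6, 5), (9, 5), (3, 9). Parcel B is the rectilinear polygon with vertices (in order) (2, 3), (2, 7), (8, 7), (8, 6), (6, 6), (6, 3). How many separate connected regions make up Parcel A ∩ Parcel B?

1

Parcel A ∩ Parcel B is a single connected region.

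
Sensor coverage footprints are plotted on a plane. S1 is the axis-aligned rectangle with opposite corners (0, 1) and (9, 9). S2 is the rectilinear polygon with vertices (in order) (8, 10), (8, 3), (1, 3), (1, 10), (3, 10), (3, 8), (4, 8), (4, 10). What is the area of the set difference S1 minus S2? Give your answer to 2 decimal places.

|S1| = 72, |S1∩S2| = 41.
|S1 ∖ S2| = |S1| − |S1∩S2| = 72 − 41 = 31.00.

31.00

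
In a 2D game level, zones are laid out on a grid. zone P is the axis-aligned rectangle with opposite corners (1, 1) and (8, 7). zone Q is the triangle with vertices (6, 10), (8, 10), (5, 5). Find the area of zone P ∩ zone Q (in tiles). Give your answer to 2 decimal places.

0.80

The intersection is the polygon with vertices (6.2,7), (5,5), (5.4,7).
By the shoelace formula its area is 0.80.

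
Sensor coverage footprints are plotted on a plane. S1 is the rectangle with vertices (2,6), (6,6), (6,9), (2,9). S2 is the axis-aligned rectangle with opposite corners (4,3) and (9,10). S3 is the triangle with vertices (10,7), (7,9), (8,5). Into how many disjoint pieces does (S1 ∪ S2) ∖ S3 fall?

1

(S1 ∪ S2) ∖ S3 is a single connected region.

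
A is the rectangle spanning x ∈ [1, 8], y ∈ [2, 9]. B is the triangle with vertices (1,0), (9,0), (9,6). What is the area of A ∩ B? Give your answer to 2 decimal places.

The intersection is the polygon with vertices (8,2), (3.667,2), (8,5.25).
By the shoelace formula its area is 7.04.

7.04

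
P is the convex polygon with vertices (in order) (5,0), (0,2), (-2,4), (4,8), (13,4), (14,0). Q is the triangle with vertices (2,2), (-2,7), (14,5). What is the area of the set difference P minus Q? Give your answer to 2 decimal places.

|P| = 81, |P∩Q| = 30.9001.
|P ∖ Q| = |P| − |P∩Q| = 81 − 30.9001 = 50.10.

50.10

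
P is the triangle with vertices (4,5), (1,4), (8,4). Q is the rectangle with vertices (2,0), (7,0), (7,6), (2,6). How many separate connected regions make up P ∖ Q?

2

P ∖ Q splits into 2 disjoint pieces (area 0.1667, area 0.125).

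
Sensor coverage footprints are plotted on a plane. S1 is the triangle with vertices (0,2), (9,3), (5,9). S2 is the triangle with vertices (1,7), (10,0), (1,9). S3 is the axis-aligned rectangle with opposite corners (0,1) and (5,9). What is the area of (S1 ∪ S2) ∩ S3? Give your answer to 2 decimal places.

The region (S1 ∪ S2) ∩ S3 is the polygon with vertices (2.653,5.714), (1,7), (1,9), (3.333,6.667), (5,9), (5,2.556), (0,2).
By the shoelace formula its area is 19.67.

19.67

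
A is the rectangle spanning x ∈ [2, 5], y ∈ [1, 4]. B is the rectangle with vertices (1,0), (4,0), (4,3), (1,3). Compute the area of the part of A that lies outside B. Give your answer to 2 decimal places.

|A∩B|: x∈[2,4], y∈[1,3] → 2·2 = 4.
|A| = 9.
|A ∖ B| = |A| − |A∩B| = 9 − 4 = 5.00.

5.00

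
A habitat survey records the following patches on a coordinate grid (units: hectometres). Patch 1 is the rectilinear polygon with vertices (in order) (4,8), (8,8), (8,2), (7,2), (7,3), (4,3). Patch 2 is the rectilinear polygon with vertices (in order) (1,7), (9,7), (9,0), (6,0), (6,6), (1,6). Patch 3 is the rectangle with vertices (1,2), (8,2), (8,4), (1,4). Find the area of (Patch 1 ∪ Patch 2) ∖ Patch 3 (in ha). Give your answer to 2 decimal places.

|Patch 1 ∪ Patch 2| = 36.
|(Patch 1 ∪ Patch 2) ∩ Patch 3| = 6.
|(Patch 1 ∪ Patch 2) ∖ Patch 3| = 36 − 6 = 30.00.

30.00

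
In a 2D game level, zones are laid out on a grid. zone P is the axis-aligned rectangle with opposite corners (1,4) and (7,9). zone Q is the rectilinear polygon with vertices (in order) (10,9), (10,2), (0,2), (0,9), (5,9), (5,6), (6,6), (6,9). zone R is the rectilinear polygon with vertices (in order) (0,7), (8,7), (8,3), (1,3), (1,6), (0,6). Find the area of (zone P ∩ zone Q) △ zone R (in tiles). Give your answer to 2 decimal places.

22.00

|zone P ∩ zone Q| = 27.
|(zone P ∩ zone Q) ∩ zone R| = 17.
|(zone P ∩ zone Q) △ zone R| = 27 + 29 − 34 = 22.00.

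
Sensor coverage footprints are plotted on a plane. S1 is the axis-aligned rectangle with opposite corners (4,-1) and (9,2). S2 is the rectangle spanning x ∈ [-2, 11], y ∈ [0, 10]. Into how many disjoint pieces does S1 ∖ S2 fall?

S1 ∖ S2 is a single connected region.

1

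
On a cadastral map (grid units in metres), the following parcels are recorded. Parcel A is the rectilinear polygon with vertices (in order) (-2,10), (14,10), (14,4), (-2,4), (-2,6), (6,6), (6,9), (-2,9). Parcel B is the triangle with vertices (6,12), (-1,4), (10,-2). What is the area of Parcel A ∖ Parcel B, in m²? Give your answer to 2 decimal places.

|Parcel A| = 72, |Parcel A∩Parcel B| = 23.0089.
|Parcel A ∖ Parcel B| = |Parcel A| − |Parcel A∩Parcel B| = 72 − 23.0089 = 48.99.

48.99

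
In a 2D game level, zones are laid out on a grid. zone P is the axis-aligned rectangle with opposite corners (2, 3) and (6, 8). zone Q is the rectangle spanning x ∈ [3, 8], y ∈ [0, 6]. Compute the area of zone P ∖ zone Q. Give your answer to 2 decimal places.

11.00

|zone P∩zone Q|: x∈[3,6], y∈[3,6] → 3·3 = 9.
|zone P| = 20.
|zone P ∖ zone Q| = |zone P| − |zone P∩zone Q| = 20 − 9 = 11.00.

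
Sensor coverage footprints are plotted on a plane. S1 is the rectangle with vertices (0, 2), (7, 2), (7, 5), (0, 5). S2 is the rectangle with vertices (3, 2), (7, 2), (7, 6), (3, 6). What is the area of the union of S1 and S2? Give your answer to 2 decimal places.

By inclusion–exclusion:
Individual areas: |S1| = 21, |S2| = 16.
|S1∩S2|: x∈[3,7], y∈[2,5] → 4·3 = 12.
|S1 ∪ S2| = 37 − 12 = 25.00.

25.00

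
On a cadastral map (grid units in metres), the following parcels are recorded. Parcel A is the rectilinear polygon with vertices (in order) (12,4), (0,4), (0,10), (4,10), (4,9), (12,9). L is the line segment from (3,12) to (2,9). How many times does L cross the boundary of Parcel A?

The segment meets the boundary at (2.333,10).

1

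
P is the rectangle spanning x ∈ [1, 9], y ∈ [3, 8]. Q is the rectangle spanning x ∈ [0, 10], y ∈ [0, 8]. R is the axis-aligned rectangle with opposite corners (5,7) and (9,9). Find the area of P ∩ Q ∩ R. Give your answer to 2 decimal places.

The intersection is the polygon with vertices (9,8), (9,7), (5,7), (5,8).
By the shoelace formula its area is 4.00.

4.00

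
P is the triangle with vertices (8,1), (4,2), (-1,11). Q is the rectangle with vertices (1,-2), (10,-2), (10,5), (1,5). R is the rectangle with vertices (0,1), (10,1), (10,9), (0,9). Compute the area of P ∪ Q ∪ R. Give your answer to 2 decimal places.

107.69

By inclusion–exclusion:
Individual areas: |P| = 15.5, |Q| = 63, |R| = 80.
|P∩Q| = 9.3.
|P∩R| = 14.8111.
|Q∩R|: x∈[1,10], y∈[1,5] → 9·4 = 36.
|P∩Q∩R| = 9.3.
|P ∪ Q ∪ R| = 158.5 − 60.1111 + 9.3 = 107.69.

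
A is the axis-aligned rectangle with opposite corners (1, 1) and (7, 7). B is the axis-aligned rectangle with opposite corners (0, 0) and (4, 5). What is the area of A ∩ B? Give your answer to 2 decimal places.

|A∩B|: x∈[1,4], y∈[1,5] → 3·4 = 12.

12.00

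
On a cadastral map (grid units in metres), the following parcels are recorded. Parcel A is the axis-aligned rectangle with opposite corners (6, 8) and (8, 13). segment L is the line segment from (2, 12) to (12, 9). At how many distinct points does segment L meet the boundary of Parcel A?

2

The segment meets the boundary at (8,10.2), (6,10.8).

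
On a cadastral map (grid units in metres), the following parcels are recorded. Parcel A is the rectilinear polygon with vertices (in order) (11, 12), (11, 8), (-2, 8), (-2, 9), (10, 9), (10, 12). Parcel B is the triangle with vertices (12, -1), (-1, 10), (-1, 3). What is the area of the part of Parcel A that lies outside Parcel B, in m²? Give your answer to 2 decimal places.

14.23

|Parcel A| = 16, |Parcel A∩Parcel B| = 1.7727.
|Parcel A ∖ Parcel B| = |Parcel A| − |Parcel A∩Parcel B| = 16 − 1.7727 = 14.23.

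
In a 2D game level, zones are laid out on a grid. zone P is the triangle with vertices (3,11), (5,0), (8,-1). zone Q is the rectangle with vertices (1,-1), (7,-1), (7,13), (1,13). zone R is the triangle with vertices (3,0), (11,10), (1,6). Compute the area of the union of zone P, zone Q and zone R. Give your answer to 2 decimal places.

By inclusion–exclusion:
Individual areas: |zone P| = 15.5, |zone Q| = 84, |zone R| = 34.
|zone P∩zone Q| = 14.4667.
|zone P∩zone R| = 5.9573.
|zone Q∩zone R| = 27.2.
|zone P∩zone Q∩zone R| = 5.9573.
|zone P ∪ zone Q ∪ zone R| = 133.5 − 47.624 + 5.9573 = 91.83.

91.83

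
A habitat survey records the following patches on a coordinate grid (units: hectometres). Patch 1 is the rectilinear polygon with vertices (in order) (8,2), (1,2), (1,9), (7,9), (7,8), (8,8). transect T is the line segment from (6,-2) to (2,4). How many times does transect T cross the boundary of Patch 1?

1

The segment meets the boundary at (3.333,2).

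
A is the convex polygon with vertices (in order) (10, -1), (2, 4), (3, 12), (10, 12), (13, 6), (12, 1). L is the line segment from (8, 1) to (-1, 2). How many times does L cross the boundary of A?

The segment meets the boundary at (6.541,1.162).

1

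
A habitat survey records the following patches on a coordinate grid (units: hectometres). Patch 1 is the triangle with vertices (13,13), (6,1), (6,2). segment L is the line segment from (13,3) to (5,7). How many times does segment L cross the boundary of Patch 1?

The segment meets the boundary at (8.172,5.414), (8.484,5.258).

2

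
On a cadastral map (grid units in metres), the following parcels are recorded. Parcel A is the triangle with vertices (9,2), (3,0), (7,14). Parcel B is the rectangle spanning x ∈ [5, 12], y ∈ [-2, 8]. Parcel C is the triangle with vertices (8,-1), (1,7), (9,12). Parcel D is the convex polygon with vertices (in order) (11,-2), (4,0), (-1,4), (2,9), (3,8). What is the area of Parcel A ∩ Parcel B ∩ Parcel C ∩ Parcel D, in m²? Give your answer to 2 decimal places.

6.33

The intersection is the polygon with vertices (6.194,1.065), (5,2.429), (5,5.5), (8.053,1.684).
By the shoelace formula its area is 6.33.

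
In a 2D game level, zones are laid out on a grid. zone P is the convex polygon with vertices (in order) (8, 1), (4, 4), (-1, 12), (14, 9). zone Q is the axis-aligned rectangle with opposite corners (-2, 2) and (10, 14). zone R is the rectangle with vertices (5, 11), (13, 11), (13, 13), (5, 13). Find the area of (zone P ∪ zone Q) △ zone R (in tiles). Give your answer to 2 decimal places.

|zone P ∪ zone Q| = 157.3083.
|(zone P ∪ zone Q) ∩ zone R| = 10.
|(zone P ∪ zone Q) △ zone R| = 157.3083 + 16 − 20 = 153.31.

153.31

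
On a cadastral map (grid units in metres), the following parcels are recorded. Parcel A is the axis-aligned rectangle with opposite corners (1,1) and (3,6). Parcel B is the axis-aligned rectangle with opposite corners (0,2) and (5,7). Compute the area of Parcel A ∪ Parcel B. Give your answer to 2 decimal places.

By inclusion–exclusion:
Individual areas: |Parcel A| = 10, |Parcel B| = 25.
|Parcel A∩Parcel B|: x∈[1,3], y∈[2,6] → 2·4 = 8.
|Parcel A ∪ Parcel B| = 35 − 8 = 27.00.

27.00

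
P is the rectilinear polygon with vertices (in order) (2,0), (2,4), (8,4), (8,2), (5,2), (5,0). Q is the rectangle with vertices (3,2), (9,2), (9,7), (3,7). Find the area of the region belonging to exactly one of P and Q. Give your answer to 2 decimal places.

28.00

|P| = 18, |Q| = 30, |P∩Q| = 10.
|P △ Q| = |P| + |Q| − 2·|P∩Q| = 18 + 30 − 20 = 28.00.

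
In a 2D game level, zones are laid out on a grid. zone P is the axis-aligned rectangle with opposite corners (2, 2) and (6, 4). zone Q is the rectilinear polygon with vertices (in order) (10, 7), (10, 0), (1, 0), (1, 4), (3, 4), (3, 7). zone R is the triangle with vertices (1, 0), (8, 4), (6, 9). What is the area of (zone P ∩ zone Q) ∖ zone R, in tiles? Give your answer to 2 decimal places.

|zone P ∩ zone Q| = 8.
|(zone P ∩ zone Q) ∩ zone R| = 6.0238.
|(zone P ∩ zone Q) ∖ zone R| = 8 − 6.0238 = 1.98.

1.98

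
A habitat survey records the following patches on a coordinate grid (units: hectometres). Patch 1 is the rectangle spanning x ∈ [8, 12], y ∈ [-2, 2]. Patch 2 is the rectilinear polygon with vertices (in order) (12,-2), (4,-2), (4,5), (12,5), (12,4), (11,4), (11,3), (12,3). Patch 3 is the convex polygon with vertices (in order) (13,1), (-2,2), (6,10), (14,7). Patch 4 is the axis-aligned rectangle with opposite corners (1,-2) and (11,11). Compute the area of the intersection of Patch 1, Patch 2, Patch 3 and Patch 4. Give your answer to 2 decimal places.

2.30

The intersection is the polygon with vertices (11,2), (11,1.133), (8,1.333), (8,2).
By the shoelace formula its area is 2.30.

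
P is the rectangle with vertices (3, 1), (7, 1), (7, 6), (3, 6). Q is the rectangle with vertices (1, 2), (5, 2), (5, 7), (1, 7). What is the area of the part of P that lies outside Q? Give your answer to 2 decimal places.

12.00

|P∩Q|: x∈[3,5], y∈[2,6] → 2·4 = 8.
|P| = 20.
|P ∖ Q| = |P| − |P∩Q| = 20 − 8 = 12.00.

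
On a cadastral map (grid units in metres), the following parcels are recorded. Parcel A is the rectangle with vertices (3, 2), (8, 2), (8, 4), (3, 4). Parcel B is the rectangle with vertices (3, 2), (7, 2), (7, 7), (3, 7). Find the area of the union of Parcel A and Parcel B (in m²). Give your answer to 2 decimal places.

By inclusion–exclusion:
Individual areas: |Parcel A| = 10, |Parcel B| = 20.
|Parcel A∩Parcel B|: x∈[3,7], y∈[2,4] → 4·2 = 8.
|Parcel A ∪ Parcel B| = 30 − 8 = 22.00.

22.00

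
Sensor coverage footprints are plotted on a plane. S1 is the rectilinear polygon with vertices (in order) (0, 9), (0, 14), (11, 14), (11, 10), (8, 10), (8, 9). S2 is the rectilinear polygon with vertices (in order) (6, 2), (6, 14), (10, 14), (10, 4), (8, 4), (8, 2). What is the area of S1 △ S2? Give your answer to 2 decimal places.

|S1| = 52, |S2| = 44, |S1∩S2| = 18.
|S1 △ S2| = |S1| + |S2| − 2·|S1∩S2| = 52 + 44 − 36 = 60.00.

60.00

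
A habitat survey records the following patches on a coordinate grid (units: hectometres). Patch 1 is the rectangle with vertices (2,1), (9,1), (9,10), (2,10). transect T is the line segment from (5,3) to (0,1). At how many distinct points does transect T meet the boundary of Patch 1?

1

The segment meets the boundary at (2,1.8).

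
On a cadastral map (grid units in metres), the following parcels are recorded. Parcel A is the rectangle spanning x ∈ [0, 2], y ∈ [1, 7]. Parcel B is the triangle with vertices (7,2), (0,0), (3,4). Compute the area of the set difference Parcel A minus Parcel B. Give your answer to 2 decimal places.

|Parcel A| = 12, |Parcel A∩Parcel B| = 1.0417.
|Parcel A ∖ Parcel B| = |Parcel A| − |Parcel A∩Parcel B| = 12 − 1.0417 = 10.96.

10.96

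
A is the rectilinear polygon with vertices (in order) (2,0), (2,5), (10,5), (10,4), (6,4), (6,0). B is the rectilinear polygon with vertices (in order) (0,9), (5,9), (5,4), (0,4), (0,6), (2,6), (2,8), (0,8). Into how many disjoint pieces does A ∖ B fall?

A ∖ B is a single connected region.

1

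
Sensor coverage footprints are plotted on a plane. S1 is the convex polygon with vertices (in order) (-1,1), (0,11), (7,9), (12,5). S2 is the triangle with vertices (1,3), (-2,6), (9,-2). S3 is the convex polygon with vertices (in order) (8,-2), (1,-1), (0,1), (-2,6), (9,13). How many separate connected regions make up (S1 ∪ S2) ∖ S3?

(S1 ∪ S2) ∖ S3 splits into 4 disjoint pieces (area 8.2751, area 6.7018, area 0.0468, area 0.863).

4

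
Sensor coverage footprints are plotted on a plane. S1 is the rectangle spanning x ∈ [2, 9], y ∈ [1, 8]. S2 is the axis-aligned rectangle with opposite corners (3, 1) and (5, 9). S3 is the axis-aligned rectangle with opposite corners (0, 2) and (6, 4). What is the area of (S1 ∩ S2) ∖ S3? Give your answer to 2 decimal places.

10.00

|S1 ∩ S2| = 14.
|(S1 ∩ S2) ∩ S3| = 4.
|(S1 ∩ S2) ∖ S3| = 14 − 4 = 10.00.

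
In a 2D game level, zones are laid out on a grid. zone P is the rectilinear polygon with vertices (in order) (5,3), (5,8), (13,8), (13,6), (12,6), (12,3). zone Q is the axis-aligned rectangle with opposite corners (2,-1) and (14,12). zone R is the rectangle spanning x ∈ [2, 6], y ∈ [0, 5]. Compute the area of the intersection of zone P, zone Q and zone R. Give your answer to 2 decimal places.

2.00

The intersection is the polygon with vertices (5,3), (5,5), (6,5), (6,3).
By the shoelace formula its area is 2.00.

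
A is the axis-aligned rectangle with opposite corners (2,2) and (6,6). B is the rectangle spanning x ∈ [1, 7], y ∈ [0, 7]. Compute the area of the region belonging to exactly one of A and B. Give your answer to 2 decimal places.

26.00

|A∩B|: x∈[2,6], y∈[2,6] → 4·4 = 16.
|A △ B| = |A| + |B| − 2·|A∩B| = 16 + 42 − 32 = 26.00.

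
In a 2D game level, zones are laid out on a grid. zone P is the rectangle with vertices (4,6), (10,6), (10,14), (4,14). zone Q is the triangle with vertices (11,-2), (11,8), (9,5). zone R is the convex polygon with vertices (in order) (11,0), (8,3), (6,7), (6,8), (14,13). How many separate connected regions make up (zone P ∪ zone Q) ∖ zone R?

(zone P ∪ zone Q) ∖ zone R splits into 2 disjoint pieces (area 35.25, area 0.8).

2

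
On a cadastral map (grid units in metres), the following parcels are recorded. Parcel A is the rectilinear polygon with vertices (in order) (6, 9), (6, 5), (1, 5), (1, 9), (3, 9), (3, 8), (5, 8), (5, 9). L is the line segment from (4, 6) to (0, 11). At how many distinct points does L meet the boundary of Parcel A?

The segment meets the boundary at (1.6,9).

1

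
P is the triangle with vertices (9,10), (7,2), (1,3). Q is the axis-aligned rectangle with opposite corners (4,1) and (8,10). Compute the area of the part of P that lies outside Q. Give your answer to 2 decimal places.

6.25

|P| = 25, |P∩Q| = 18.75.
|P ∖ Q| = |P| − |P∩Q| = 25 − 18.75 = 6.25.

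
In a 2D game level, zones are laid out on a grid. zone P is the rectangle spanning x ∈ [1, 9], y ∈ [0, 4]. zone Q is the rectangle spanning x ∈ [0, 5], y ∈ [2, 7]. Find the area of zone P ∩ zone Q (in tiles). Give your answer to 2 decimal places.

|zone P∩zone Q|: x∈[1,5], y∈[2,4] → 4·2 = 8.

8.00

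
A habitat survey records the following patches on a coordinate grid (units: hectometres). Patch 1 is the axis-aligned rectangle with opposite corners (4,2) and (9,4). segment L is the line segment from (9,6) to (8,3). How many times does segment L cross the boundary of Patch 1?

The segment meets the boundary at (8.333,4).

1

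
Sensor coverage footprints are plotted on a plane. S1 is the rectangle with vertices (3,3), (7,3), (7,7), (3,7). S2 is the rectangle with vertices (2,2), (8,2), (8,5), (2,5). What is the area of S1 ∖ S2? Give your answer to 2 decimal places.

8.00

|S1∩S2|: x∈[3,7], y∈[3,5] → 4·2 = 8.
|S1| = 16.
|S1 ∖ S2| = |S1| − |S1∩S2| = 16 − 8 = 8.00.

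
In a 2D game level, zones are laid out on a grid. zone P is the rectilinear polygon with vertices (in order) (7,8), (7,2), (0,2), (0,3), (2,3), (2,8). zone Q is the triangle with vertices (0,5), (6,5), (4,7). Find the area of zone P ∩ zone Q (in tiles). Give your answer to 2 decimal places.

5.00

The intersection is the polygon with vertices (2,6), (4,7), (6,5), (2,5).
By the shoelace formula its area is 5.00.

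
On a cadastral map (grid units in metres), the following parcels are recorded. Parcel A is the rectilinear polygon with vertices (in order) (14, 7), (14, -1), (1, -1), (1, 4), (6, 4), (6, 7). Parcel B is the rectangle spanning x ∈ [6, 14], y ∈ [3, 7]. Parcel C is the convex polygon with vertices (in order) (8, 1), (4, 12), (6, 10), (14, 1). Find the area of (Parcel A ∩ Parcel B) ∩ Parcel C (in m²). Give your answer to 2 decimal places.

15.55

The region (Parcel A ∩ Parcel B) ∩ Parcel C is the polygon with vertices (7.273,3), (6,6.5), (6,7), (8.667,7), (12.222,3).
By the shoelace formula its area is 15.55.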